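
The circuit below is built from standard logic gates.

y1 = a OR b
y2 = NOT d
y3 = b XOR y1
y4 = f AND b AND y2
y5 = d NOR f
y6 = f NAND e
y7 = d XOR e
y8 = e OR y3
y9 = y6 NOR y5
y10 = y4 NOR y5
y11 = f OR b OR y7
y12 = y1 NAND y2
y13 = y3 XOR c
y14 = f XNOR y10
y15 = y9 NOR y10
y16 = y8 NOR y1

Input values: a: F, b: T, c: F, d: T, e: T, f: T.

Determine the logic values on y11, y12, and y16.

y11 = T, y12 = T, y16 = F

y1 = a OR b = F OR T = T
y2 = NOT d = NOT T = F
y3 = b XOR y1 = T XOR T = F
y7 = d XOR e = T XOR T = F
y8 = e OR y3 = T OR F = T
y11 = f OR b OR y7 = T OR T OR F = T
y12 = y1 NAND y2 = T NAND F = T
y16 = y8 NOR y1 = T NOR T = F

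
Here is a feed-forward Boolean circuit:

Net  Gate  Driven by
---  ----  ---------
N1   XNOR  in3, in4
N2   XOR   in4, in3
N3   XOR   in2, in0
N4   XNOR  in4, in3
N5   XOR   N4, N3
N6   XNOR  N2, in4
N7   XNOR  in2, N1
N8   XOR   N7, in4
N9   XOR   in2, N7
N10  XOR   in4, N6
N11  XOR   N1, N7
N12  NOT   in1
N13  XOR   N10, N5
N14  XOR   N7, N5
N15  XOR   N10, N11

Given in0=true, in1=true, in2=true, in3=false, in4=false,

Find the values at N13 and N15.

N13 = false, N15 = true

N1 = in3 XNOR in4 = false XNOR false = true
N2 = in4 XOR in3 = false XOR false = false
N3 = in2 XOR in0 = true XOR true = false
N4 = in4 XNOR in3 = false XNOR false = true
N5 = N4 XOR N3 = true XOR false = true
N6 = N2 XNOR in4 = false XNOR false = true
N7 = in2 XNOR N1 = true XNOR true = true
N10 = in4 XOR N6 = false XOR true = true
N11 = N1 XOR N7 = true XOR true = false
N13 = N10 XOR N5 = true XOR true = false
N15 = N10 XOR N11 = true XOR false = true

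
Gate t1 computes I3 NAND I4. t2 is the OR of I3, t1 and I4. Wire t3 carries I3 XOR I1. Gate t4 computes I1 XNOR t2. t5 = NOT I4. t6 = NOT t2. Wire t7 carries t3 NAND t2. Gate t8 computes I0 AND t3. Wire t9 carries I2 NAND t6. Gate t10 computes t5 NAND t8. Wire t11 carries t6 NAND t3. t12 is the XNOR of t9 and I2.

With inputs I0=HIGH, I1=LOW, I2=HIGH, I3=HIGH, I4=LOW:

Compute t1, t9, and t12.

t1 = I3 NAND I4 = HIGH NAND LOW = HIGH
t2 = I3 OR t1 OR I4 = HIGH OR HIGH OR LOW = HIGH
t6 = NOT t2 = NOT HIGH = LOW
t9 = I2 NAND t6 = HIGH NAND LOW = HIGH
t12 = t9 XNOR I2 = HIGH XNOR HIGH = HIGH

t1 = HIGH  t9 = HIGH  t12 = HIGH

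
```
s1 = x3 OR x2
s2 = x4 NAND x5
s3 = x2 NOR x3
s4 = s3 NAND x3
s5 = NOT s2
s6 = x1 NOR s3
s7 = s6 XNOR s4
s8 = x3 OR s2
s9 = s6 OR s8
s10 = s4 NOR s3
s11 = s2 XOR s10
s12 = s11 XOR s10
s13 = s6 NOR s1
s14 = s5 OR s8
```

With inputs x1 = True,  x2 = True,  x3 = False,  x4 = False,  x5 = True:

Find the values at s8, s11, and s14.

s8 = True, s11 = True, s14 = True

s2 = x4 NAND x5 = False NAND True = True
s3 = x2 NOR x3 = True NOR False = False
s4 = s3 NAND x3 = False NAND False = True
s5 = NOT s2 = NOT True = False
s8 = x3 OR s2 = False OR True = True
s10 = s4 NOR s3 = True NOR False = False
s11 = s2 XOR s10 = True XOR False = True
s14 = s5 OR s8 = False OR True = True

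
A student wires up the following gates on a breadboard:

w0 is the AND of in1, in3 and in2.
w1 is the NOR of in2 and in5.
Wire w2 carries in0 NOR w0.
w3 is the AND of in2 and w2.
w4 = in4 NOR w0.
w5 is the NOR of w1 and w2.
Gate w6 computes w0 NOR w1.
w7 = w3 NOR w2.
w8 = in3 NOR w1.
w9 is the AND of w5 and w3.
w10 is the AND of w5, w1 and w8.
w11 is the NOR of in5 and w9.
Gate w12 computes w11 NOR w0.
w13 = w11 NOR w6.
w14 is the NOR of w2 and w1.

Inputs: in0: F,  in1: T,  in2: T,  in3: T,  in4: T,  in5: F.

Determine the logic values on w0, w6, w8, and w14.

w0 = T, w6 = F, w8 = F, w14 = T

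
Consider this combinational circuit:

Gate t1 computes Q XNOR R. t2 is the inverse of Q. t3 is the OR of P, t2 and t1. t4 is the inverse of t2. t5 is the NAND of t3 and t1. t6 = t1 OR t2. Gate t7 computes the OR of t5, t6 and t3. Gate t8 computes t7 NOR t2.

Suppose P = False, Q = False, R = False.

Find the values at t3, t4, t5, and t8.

t1 = Q XNOR R = False XNOR False = True
t2 = NOT Q = NOT False = True
t3 = P OR t2 OR t1 = False OR True OR True = True
t4 = NOT t2 = NOT True = False
t5 = t3 NAND t1 = True NAND True = False
t6 = t1 OR t2 = True OR True = True
t7 = t5 OR t6 OR t3 = False OR True OR True = True
t8 = t7 NOR t2 = True NOR True = False

t3 = True, t4 = False, t5 = False, t8 = False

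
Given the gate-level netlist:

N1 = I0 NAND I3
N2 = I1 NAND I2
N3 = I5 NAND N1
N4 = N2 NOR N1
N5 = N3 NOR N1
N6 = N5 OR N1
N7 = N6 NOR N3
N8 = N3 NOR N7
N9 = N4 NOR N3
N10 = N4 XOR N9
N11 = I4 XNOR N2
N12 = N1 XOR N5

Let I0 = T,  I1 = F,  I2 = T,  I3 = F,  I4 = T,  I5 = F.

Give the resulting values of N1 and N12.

N1 = T  N12 = T

N1 = I0 NAND I3 = T NAND F = T
N3 = I5 NAND N1 = F NAND T = T
N5 = N3 NOR N1 = T NOR T = F
N12 = N1 XOR N5 = T XOR F = T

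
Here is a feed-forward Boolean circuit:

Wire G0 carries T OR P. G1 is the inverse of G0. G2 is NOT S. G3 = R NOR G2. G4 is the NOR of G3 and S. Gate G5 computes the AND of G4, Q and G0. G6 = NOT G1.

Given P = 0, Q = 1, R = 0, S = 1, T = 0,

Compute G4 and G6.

G4 = 0  G6 = 0

G0 = T OR P = 0 OR 0 = 0
G1 = NOT G0 = NOT 0 = 1
G2 = NOT S = NOT 1 = 0
G3 = R NOR G2 = 0 NOR 0 = 1
G4 = G3 NOR S = 1 NOR 1 = 0
G6 = NOT G1 = NOT 1 = 0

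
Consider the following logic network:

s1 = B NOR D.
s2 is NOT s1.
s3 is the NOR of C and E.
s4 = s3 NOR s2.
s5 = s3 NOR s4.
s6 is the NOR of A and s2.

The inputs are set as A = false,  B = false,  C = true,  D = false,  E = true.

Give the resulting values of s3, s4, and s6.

s3 = false; s4 = true; s6 = true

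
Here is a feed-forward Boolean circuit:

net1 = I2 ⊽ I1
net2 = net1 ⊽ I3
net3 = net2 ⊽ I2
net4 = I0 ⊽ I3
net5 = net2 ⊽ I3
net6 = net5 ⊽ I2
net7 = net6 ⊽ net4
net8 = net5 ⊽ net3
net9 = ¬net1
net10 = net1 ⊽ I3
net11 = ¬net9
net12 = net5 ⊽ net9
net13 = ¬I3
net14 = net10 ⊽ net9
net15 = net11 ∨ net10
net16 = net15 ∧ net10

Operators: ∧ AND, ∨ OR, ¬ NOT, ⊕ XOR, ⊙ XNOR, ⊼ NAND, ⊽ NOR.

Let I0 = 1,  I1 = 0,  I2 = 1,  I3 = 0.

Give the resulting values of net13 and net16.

net1 = I2 NOR I1 = 1 NOR 0 = 0
net9 = NOT net1 = NOT 0 = 1
net10 = net1 NOR I3 = 0 NOR 0 = 1
net11 = NOT net9 = NOT 1 = 0
net13 = NOT I3 = NOT 0 = 1
net15 = net11 OR net10 = 0 OR 1 = 1
net16 = net15 AND net10 = 1 AND 1 = 1

net13 = 1, net16 = 1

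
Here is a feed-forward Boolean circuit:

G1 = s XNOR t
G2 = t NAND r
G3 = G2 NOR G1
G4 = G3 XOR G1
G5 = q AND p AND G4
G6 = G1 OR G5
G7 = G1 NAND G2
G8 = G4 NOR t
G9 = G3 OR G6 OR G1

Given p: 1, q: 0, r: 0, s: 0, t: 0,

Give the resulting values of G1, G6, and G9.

G1 = s XNOR t = 0 XNOR 0 = 1
G2 = t NAND r = 0 NAND 0 = 1
G3 = G2 NOR G1 = 1 NOR 1 = 0
G4 = G3 XOR G1 = 0 XOR 1 = 1
G5 = q AND p AND G4 = 0 AND 1 AND 1 = 0
G6 = G1 OR G5 = 1 OR 0 = 1
G9 = G3 OR G6 OR G1 = 0 OR 1 OR 1 = 1

G1 = 1  G6 = 1  G9 = 1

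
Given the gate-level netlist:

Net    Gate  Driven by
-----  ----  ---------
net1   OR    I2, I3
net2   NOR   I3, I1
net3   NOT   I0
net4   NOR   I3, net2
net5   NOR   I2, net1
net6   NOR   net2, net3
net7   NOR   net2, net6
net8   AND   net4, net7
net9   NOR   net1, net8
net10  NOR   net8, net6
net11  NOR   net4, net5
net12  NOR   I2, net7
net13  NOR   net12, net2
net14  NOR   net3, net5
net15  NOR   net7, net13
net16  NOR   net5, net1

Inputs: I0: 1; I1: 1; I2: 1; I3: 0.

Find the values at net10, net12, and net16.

net1 = I2 OR I3 = 1 OR 0 = 1
net2 = I3 NOR I1 = 0 NOR 1 = 0
net3 = NOT I0 = NOT 1 = 0
net4 = I3 NOR net2 = 0 NOR 0 = 1
net5 = I2 NOR net1 = 1 NOR 1 = 0
net6 = net2 NOR net3 = 0 NOR 0 = 1
net7 = net2 NOR net6 = 0 NOR 1 = 0
net8 = net4 AND net7 = 1 AND 0 = 0
net10 = net8 NOR net6 = 0 NOR 1 = 0
net12 = I2 NOR net7 = 1 NOR 0 = 0
net16 = net5 NOR net1 = 0 NOR 1 = 0

net10 = 0, net12 = 0, net16 = 0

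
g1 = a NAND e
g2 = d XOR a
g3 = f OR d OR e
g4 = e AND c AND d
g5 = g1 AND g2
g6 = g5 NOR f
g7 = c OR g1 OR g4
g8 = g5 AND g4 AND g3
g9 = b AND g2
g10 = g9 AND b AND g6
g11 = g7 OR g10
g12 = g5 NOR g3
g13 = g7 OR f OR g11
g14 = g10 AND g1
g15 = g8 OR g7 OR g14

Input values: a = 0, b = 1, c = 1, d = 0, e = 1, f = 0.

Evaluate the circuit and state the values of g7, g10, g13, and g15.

g7 = 1, g10 = 0, g13 = 1, g15 = 1

g1 = a NAND e = 0 NAND 1 = 1
g2 = d XOR a = 0 XOR 0 = 0
g3 = f OR d OR e = 0 OR 0 OR 1 = 1
g4 = e AND c AND d = 1 AND 1 AND 0 = 0
g5 = g1 AND g2 = 1 AND 0 = 0
g6 = g5 NOR f = 0 NOR 0 = 1
g7 = c OR g1 OR g4 = 1 OR 1 OR 0 = 1
g8 = g5 AND g4 AND g3 = 0 AND 0 AND 1 = 0
g9 = b AND g2 = 1 AND 0 = 0
g10 = g9 AND b AND g6 = 0 AND 1 AND 1 = 0
g11 = g7 OR g10 = 1 OR 0 = 1
g13 = g7 OR f OR g11 = 1 OR 0 OR 1 = 1
g14 = g10 AND g1 = 0 AND 1 = 0
g15 = g8 OR g7 OR g14 = 0 OR 1 OR 0 = 1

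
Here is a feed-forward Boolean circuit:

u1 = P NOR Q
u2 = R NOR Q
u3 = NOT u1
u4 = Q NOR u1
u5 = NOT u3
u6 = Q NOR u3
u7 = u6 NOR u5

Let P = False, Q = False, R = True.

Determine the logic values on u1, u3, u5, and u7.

u1 = True, u3 = False, u5 = True, u7 = False

u1 = P NOR Q = False NOR False = True
u3 = NOT u1 = NOT True = False
u5 = NOT u3 = NOT False = True
u6 = Q NOR u3 = False NOR False = True
u7 = u6 NOR u5 = True NOR True = False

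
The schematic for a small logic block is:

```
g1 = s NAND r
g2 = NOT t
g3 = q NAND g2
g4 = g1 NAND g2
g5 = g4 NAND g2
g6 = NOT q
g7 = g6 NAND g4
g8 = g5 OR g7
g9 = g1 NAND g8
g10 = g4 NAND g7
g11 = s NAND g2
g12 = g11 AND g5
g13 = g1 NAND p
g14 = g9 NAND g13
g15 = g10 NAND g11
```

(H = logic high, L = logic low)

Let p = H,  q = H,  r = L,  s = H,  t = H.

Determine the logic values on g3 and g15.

g1 = s NAND r = H NAND L = H
g2 = NOT t = NOT H = L
g3 = q NAND g2 = H NAND L = H
g4 = g1 NAND g2 = H NAND L = H
g6 = NOT q = NOT H = L
g7 = g6 NAND g4 = L NAND H = H
g10 = g4 NAND g7 = H NAND H = L
g11 = s NAND g2 = H NAND L = H
g15 = g10 NAND g11 = L NAND H = H

g3 = H, g15 = H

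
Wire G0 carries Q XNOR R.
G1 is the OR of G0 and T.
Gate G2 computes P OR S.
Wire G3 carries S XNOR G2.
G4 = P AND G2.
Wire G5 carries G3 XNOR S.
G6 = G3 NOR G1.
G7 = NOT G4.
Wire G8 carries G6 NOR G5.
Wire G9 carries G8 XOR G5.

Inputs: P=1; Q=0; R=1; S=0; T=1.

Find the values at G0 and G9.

G0 = Q XNOR R = 0 XNOR 1 = 0
G1 = G0 OR T = 0 OR 1 = 1
G2 = P OR S = 1 OR 0 = 1
G3 = S XNOR G2 = 0 XNOR 1 = 0
G5 = G3 XNOR S = 0 XNOR 0 = 1
G6 = G3 NOR G1 = 0 NOR 1 = 0
G8 = G6 NOR G5 = 0 NOR 1 = 0
G9 = G8 XOR G5 = 0 XOR 1 = 1

G0 = 0, G9 = 1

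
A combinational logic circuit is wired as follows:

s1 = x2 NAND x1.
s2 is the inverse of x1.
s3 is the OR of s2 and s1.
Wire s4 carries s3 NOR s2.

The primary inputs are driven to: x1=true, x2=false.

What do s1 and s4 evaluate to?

s1 = true  s4 = false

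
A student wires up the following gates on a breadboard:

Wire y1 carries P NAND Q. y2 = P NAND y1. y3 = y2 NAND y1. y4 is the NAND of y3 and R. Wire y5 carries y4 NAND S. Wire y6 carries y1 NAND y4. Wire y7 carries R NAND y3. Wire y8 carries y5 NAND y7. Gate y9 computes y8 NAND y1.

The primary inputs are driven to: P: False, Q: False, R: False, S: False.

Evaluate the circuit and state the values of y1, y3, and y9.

y1 = P NAND Q = False NAND False = True
y2 = P NAND y1 = False NAND True = True
y3 = y2 NAND y1 = True NAND True = False
y4 = y3 NAND R = False NAND False = True
y5 = y4 NAND S = True NAND False = True
y7 = R NAND y3 = False NAND False = True
y8 = y5 NAND y7 = True NAND True = False
y9 = y8 NAND y1 = False NAND True = True

y1 = True, y3 = False, y9 = True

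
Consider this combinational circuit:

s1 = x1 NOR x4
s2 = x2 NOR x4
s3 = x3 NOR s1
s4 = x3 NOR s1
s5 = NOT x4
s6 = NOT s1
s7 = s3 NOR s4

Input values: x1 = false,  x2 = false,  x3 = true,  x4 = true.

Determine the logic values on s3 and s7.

s3 = false; s7 = true

s1 = x1 NOR x4 = false NOR true = false
s3 = x3 NOR s1 = true NOR false = false
s4 = x3 NOR s1 = true NOR false = false
s7 = s3 NOR s4 = false NOR false = true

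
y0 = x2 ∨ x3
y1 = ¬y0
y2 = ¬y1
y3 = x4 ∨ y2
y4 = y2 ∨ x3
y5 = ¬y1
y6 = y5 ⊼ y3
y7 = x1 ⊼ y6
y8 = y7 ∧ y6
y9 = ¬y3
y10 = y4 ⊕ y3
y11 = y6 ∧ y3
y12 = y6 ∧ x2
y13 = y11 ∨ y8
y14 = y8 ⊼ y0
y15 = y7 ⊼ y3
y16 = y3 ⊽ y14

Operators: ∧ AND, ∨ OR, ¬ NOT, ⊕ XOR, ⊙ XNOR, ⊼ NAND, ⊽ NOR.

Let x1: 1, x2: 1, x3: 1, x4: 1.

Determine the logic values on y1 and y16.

y1 = 0, y16 = 0

y0 = x2 OR x3 = 1 OR 1 = 1
y1 = NOT y0 = NOT 1 = 0
y2 = NOT y1 = NOT 0 = 1
y3 = x4 OR y2 = 1 OR 1 = 1
y5 = NOT y1 = NOT 0 = 1
y6 = y5 NAND y3 = 1 NAND 1 = 0
y7 = x1 NAND y6 = 1 NAND 0 = 1
y8 = y7 AND y6 = 1 AND 0 = 0
y14 = y8 NAND y0 = 0 NAND 1 = 1
y16 = y3 NOR y14 = 1 NOR 1 = 0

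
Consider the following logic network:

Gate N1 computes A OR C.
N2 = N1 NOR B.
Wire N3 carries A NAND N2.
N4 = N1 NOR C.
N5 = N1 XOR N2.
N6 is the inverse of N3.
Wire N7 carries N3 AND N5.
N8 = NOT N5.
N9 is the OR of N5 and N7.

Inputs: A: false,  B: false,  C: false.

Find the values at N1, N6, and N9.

N1 = false, N6 = false, N9 = true

N1 = A OR C = false OR false = false
N2 = N1 NOR B = false NOR false = true
N3 = A NAND N2 = false NAND true = true
N5 = N1 XOR N2 = false XOR true = true
N6 = NOT N3 = NOT true = false
N7 = N3 AND N5 = true AND true = true
N9 = N5 OR N7 = true OR true = true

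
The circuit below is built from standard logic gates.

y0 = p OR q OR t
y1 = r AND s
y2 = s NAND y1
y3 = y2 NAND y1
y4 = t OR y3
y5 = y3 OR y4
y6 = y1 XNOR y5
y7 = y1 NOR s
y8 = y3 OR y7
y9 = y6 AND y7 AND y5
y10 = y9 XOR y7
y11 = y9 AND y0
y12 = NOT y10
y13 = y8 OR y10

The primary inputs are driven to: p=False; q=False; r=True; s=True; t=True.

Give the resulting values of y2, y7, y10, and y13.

y1 = r AND s = True AND True = True
y2 = s NAND y1 = True NAND True = False
y3 = y2 NAND y1 = False NAND True = True
y4 = t OR y3 = True OR True = True
y5 = y3 OR y4 = True OR True = True
y6 = y1 XNOR y5 = True XNOR True = True
y7 = y1 NOR s = True NOR True = False
y8 = y3 OR y7 = True OR False = True
y9 = y6 AND y7 AND y5 = True AND False AND True = False
y10 = y9 XOR y7 = False XOR False = False
y13 = y8 OR y10 = True OR False = True

y2 = False; y7 = False; y10 = False; y13 = True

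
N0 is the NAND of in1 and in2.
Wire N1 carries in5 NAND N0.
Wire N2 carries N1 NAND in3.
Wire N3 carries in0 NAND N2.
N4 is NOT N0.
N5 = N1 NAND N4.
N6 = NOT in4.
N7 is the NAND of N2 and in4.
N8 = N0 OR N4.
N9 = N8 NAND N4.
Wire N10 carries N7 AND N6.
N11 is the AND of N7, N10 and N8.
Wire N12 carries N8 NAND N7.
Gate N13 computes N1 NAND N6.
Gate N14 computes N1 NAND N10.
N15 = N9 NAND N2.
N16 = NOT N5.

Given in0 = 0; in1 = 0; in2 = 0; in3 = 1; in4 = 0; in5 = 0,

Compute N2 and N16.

N2 = 0; N16 = 0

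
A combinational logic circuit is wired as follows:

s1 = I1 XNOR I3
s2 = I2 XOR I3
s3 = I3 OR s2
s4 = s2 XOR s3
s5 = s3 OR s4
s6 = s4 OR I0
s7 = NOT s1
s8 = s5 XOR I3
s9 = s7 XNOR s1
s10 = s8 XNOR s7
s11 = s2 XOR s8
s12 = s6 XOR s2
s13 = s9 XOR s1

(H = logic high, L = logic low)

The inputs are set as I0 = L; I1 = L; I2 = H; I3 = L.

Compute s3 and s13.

s3 = H  s13 = H

s1 = I1 XNOR I3 = L XNOR L = H
s2 = I2 XOR I3 = H XOR L = H
s3 = I3 OR s2 = L OR H = H
s7 = NOT s1 = NOT H = L
s9 = s7 XNOR s1 = L XNOR H = L
s13 = s9 XOR s1 = L XOR H = H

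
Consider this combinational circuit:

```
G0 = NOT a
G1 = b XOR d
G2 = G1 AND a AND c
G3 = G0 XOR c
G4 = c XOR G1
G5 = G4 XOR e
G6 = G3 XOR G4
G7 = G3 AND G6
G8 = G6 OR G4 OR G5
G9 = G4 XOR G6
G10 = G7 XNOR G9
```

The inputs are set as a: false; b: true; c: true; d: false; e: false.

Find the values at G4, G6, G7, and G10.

G4 = false, G6 = false, G7 = false, G10 = true

G0 = NOT a = NOT false = true
G1 = b XOR d = true XOR false = true
G3 = G0 XOR c = true XOR true = false
G4 = c XOR G1 = true XOR true = false
G6 = G3 XOR G4 = false XOR false = false
G7 = G3 AND G6 = false AND false = false
G9 = G4 XOR G6 = false XOR false = false
G10 = G7 XNOR G9 = false XNOR false = true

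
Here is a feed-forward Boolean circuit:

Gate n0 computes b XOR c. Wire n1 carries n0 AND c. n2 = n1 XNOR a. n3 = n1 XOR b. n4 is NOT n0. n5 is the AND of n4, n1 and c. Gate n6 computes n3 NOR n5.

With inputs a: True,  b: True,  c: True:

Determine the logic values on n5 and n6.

n5 = False; n6 = False

n0 = b XOR c = True XOR True = False
n1 = n0 AND c = False AND True = False
n3 = n1 XOR b = False XOR True = True
n4 = NOT n0 = NOT False = True
n5 = n4 AND n1 AND c = True AND False AND True = False
n6 = n3 NOR n5 = True NOR False = False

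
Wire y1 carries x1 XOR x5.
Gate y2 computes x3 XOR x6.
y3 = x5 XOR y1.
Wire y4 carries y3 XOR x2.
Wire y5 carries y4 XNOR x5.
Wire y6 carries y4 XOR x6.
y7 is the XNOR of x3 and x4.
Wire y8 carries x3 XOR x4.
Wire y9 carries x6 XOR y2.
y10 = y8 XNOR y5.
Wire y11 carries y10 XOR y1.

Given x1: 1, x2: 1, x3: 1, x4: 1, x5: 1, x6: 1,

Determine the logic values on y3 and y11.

y1 = x1 XOR x5 = 1 XOR 1 = 0
y3 = x5 XOR y1 = 1 XOR 0 = 1
y4 = y3 XOR x2 = 1 XOR 1 = 0
y5 = y4 XNOR x5 = 0 XNOR 1 = 0
y8 = x3 XOR x4 = 1 XOR 1 = 0
y10 = y8 XNOR y5 = 0 XNOR 0 = 1
y11 = y10 XOR y1 = 1 XOR 0 = 1

y3 = 1, y11 = 1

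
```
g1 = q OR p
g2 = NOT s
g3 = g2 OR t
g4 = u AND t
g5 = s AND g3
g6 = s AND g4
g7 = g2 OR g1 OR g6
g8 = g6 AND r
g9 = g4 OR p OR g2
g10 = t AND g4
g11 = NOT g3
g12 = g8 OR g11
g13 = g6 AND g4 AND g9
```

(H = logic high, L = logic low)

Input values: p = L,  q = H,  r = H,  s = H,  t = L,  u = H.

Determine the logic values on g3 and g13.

g2 = NOT s = NOT H = L
g3 = g2 OR t = L OR L = L
g4 = u AND t = H AND L = L
g6 = s AND g4 = H AND L = L
g9 = g4 OR p OR g2 = L OR L OR L = L
g13 = g6 AND g4 AND g9 = L AND L AND L = L

g3 = L  g13 = L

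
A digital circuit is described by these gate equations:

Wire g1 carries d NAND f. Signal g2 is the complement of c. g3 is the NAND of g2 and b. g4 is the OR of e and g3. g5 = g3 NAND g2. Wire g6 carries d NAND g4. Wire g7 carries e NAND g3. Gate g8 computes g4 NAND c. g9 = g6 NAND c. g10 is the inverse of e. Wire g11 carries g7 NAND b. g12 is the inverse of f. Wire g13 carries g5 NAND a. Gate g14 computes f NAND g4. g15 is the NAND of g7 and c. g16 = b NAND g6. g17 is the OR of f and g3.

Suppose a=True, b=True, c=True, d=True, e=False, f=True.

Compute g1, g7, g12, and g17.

g1 = d NAND f = True NAND True = False
g2 = NOT c = NOT True = False
g3 = g2 NAND b = False NAND True = True
g7 = e NAND g3 = False NAND True = True
g12 = NOT f = NOT True = False
g17 = f OR g3 = True OR True = True

g1 = False, g7 = True, g12 = False, g17 = True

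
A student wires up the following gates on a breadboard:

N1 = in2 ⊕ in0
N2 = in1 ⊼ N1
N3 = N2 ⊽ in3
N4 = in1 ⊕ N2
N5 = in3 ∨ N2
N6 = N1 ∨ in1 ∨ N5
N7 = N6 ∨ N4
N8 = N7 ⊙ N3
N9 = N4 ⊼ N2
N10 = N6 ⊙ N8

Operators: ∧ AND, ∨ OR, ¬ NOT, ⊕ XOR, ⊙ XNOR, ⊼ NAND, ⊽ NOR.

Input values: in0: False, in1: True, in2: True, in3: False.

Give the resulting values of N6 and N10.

N1 = in2 XOR in0 = True XOR False = True
N2 = in1 NAND N1 = True NAND True = False
N3 = N2 NOR in3 = False NOR False = True
N4 = in1 XOR N2 = True XOR False = True
N5 = in3 OR N2 = False OR False = False
N6 = N1 OR in1 OR N5 = True OR True OR False = True
N7 = N6 OR N4 = True OR True = True
N8 = N7 XNOR N3 = True XNOR True = True
N10 = N6 XNOR N8 = True XNOR True = True

N6 = True; N10 = True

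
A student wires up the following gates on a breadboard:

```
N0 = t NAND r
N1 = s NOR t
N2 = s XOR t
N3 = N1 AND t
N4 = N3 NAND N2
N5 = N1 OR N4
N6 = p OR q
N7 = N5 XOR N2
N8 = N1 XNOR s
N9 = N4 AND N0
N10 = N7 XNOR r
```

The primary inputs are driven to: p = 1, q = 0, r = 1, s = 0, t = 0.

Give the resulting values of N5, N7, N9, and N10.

N5 = 1  N7 = 1  N9 = 1  N10 = 1

N0 = t NAND r = 0 NAND 1 = 1
N1 = s NOR t = 0 NOR 0 = 1
N2 = s XOR t = 0 XOR 0 = 0
N3 = N1 AND t = 1 AND 0 = 0
N4 = N3 NAND N2 = 0 NAND 0 = 1
N5 = N1 OR N4 = 1 OR 1 = 1
N7 = N5 XOR N2 = 1 XOR 0 = 1
N9 = N4 AND N0 = 1 AND 1 = 1
N10 = N7 XNOR r = 1 XNOR 1 = 1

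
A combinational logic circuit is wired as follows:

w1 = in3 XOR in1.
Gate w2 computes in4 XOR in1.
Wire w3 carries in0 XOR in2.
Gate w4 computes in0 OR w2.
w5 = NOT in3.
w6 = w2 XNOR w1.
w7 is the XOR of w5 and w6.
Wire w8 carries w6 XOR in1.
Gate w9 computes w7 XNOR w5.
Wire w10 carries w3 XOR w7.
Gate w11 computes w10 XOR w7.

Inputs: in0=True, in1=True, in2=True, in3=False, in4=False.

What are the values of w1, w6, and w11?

w1 = True, w6 = True, w11 = False

w1 = in3 XOR in1 = False XOR True = True
w2 = in4 XOR in1 = False XOR True = True
w3 = in0 XOR in2 = True XOR True = False
w5 = NOT in3 = NOT False = True
w6 = w2 XNOR w1 = True XNOR True = True
w7 = w5 XOR w6 = True XOR True = False
w10 = w3 XOR w7 = False XOR False = False
w11 = w10 XOR w7 = False XOR False = False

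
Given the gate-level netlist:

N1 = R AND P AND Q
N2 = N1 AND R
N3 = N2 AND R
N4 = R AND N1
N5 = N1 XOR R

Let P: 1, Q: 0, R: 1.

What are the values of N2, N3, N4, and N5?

N1 = R AND P AND Q = 1 AND 1 AND 0 = 0
N2 = N1 AND R = 0 AND 1 = 0
N3 = N2 AND R = 0 AND 1 = 0
N4 = R AND N1 = 1 AND 0 = 0
N5 = N1 XOR R = 0 XOR 1 = 1

N2 = 0  N3 = 0  N4 = 0  N5 = 1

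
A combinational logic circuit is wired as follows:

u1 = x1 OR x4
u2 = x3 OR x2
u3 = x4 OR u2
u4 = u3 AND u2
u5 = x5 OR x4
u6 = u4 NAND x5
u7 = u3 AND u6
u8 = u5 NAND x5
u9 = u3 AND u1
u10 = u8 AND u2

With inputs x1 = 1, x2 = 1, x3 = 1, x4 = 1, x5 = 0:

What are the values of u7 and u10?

u7 = 1, u10 = 1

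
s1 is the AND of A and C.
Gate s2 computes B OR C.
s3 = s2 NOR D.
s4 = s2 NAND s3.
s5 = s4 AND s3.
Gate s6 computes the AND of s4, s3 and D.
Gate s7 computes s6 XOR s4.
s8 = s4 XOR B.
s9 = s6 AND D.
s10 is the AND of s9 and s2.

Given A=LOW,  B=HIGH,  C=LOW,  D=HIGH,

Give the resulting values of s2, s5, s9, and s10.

s2 = B OR C = HIGH OR LOW = HIGH
s3 = s2 NOR D = HIGH NOR HIGH = LOW
s4 = s2 NAND s3 = HIGH NAND LOW = HIGH
s5 = s4 AND s3 = HIGH AND LOW = LOW
s6 = s4 AND s3 AND D = HIGH AND LOW AND HIGH = LOW
s9 = s6 AND D = LOW AND HIGH = LOW
s10 = s9 AND s2 = LOW AND HIGH = LOW

s2 = HIGH, s5 = LOW, s9 = LOW, s10 = LOW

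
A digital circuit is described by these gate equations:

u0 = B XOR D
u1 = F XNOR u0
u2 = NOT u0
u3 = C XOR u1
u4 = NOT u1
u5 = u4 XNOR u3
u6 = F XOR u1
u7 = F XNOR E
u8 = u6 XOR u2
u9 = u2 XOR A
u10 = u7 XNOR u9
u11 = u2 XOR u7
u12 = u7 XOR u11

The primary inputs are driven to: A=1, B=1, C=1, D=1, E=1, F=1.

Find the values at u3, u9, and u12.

u3 = 1, u9 = 0, u12 = 1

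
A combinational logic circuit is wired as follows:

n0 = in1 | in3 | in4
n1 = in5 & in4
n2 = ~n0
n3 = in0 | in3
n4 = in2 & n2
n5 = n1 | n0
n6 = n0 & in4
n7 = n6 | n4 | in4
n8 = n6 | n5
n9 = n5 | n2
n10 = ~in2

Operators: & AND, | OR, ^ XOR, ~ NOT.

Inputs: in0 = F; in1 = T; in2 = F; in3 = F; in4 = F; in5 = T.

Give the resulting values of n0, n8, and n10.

n0 = in1 OR in3 OR in4 = T OR F OR F = T
n1 = in5 AND in4 = T AND F = F
n5 = n1 OR n0 = F OR T = T
n6 = n0 AND in4 = T AND F = F
n8 = n6 OR n5 = F OR T = T
n10 = NOT in2 = NOT F = T

n0 = T  n8 = T  n10 = T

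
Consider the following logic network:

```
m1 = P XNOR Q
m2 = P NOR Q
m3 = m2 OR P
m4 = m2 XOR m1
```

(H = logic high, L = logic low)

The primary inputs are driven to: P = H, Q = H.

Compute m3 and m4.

m3 = H, m4 = H

m1 = P XNOR Q = H XNOR H = H
m2 = P NOR Q = H NOR H = L
m3 = m2 OR P = L OR H = H
m4 = m2 XOR m1 = L XOR H = H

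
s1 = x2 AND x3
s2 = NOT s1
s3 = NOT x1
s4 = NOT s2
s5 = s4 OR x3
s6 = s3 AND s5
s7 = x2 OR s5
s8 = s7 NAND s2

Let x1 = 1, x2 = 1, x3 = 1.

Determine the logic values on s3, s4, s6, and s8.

s3 = 0, s4 = 1, s6 = 0, s8 = 1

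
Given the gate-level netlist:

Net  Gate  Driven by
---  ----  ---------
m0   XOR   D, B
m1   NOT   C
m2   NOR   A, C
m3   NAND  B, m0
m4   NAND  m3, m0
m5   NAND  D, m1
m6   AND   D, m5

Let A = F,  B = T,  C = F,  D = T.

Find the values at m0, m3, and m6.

m0 = F, m3 = T, m6 = F

m0 = D XOR B = T XOR T = F
m1 = NOT C = NOT F = T
m3 = B NAND m0 = T NAND F = T
m5 = D NAND m1 = T NAND T = F
m6 = D AND m5 = T AND F = F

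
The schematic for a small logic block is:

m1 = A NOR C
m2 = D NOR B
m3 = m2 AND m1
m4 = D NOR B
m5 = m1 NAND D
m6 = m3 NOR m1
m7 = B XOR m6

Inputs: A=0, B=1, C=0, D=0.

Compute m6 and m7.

m6 = 0, m7 = 1

m1 = A NOR C = 0 NOR 0 = 1
m2 = D NOR B = 0 NOR 1 = 0
m3 = m2 AND m1 = 0 AND 1 = 0
m6 = m3 NOR m1 = 0 NOR 1 = 0
m7 = B XOR m6 = 1 XOR 0 = 1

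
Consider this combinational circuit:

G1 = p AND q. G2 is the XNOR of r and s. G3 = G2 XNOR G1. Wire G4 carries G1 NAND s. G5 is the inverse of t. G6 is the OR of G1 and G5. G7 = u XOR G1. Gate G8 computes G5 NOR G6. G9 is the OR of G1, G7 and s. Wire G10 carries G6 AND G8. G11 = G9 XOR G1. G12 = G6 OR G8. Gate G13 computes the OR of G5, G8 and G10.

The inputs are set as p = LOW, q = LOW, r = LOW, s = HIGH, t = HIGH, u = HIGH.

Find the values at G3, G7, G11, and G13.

G3 = HIGH; G7 = HIGH; G11 = HIGH; G13 = HIGH

G1 = p AND q = LOW AND LOW = LOW
G2 = r XNOR s = LOW XNOR HIGH = LOW
G3 = G2 XNOR G1 = LOW XNOR LOW = HIGH
G5 = NOT t = NOT HIGH = LOW
G6 = G1 OR G5 = LOW OR LOW = LOW
G7 = u XOR G1 = HIGH XOR LOW = HIGH
G8 = G5 NOR G6 = LOW NOR LOW = HIGH
G9 = G1 OR G7 OR s = LOW OR HIGH OR HIGH = HIGH
G10 = G6 AND G8 = LOW AND HIGH = LOW
G11 = G9 XOR G1 = HIGH XOR LOW = HIGH
G13 = G5 OR G8 OR G10 = LOW OR HIGH OR LOW = HIGH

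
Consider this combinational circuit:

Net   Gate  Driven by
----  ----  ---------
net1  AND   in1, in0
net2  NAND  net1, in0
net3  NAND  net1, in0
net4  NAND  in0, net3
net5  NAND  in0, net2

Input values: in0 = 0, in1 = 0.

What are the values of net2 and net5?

net1 = in1 AND in0 = 0 AND 0 = 0
net2 = net1 NAND in0 = 0 NAND 0 = 1
net5 = in0 NAND net2 = 0 NAND 1 = 1

net2 = 1, net5 = 1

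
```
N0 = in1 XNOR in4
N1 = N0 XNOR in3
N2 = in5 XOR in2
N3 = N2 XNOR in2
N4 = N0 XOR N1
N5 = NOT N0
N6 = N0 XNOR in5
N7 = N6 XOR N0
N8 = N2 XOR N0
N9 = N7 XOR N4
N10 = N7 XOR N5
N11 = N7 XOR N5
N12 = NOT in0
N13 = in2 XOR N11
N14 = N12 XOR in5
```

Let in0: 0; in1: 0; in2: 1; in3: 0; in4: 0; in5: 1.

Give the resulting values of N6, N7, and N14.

N0 = in1 XNOR in4 = 0 XNOR 0 = 1
N6 = N0 XNOR in5 = 1 XNOR 1 = 1
N7 = N6 XOR N0 = 1 XOR 1 = 0
N12 = NOT in0 = NOT 0 = 1
N14 = N12 XOR in5 = 1 XOR 1 = 0

N6 = 1, N7 = 0, N14 = 0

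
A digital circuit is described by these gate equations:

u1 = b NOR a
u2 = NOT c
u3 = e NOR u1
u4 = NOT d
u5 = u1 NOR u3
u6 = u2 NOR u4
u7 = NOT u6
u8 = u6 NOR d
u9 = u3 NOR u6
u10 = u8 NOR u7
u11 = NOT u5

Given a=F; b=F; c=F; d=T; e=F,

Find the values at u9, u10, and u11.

u9 = T, u10 = F, u11 = T

u1 = b NOR a = F NOR F = T
u2 = NOT c = NOT F = T
u3 = e NOR u1 = F NOR T = F
u4 = NOT d = NOT T = F
u5 = u1 NOR u3 = T NOR F = F
u6 = u2 NOR u4 = T NOR F = F
u7 = NOT u6 = NOT F = T
u8 = u6 NOR d = F NOR T = F
u9 = u3 NOR u6 = F NOR F = T
u10 = u8 NOR u7 = F NOR T = F
u11 = NOT u5 = NOT F = T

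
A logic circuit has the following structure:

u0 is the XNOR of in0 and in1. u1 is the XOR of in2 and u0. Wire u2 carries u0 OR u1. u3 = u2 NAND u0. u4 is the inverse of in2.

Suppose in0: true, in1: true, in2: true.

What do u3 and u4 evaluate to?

u3 = false, u4 = false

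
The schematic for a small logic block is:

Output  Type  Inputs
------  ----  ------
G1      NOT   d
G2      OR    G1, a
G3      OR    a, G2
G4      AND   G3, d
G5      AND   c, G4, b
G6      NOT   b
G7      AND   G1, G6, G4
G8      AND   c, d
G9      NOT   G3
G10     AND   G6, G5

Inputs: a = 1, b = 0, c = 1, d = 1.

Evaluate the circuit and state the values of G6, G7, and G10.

G1 = NOT d = NOT 1 = 0
G2 = G1 OR a = 0 OR 1 = 1
G3 = a OR G2 = 1 OR 1 = 1
G4 = G3 AND d = 1 AND 1 = 1
G5 = c AND G4 AND b = 1 AND 1 AND 0 = 0
G6 = NOT b = NOT 0 = 1
G7 = G1 AND G6 AND G4 = 0 AND 1 AND 1 = 0
G10 = G6 AND G5 = 1 AND 0 = 0

G6 = 1  G7 = 0  G10 = 0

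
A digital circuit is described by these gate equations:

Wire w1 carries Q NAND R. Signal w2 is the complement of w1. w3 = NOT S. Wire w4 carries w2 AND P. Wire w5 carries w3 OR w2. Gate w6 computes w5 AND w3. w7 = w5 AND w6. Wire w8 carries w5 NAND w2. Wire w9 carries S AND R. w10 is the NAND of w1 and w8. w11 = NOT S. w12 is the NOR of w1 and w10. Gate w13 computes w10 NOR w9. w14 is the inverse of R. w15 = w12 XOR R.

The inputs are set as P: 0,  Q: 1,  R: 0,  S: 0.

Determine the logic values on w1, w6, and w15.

w1 = Q NAND R = 1 NAND 0 = 1
w2 = NOT w1 = NOT 1 = 0
w3 = NOT S = NOT 0 = 1
w5 = w3 OR w2 = 1 OR 0 = 1
w6 = w5 AND w3 = 1 AND 1 = 1
w8 = w5 NAND w2 = 1 NAND 0 = 1
w10 = w1 NAND w8 = 1 NAND 1 = 0
w12 = w1 NOR w10 = 1 NOR 0 = 0
w15 = w12 XOR R = 0 XOR 0 = 0

w1 = 1, w6 = 1, w15 = 0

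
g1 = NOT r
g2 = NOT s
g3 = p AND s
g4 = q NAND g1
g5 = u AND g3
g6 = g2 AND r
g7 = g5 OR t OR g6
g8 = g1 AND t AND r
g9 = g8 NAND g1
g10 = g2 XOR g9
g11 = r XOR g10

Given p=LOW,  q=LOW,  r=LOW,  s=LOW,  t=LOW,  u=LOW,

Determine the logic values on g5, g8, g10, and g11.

g5 = LOW; g8 = LOW; g10 = LOW; g11 = LOW

g1 = NOT r = NOT LOW = HIGH
g2 = NOT s = NOT LOW = HIGH
g3 = p AND s = LOW AND LOW = LOW
g5 = u AND g3 = LOW AND LOW = LOW
g8 = g1 AND t AND r = HIGH AND LOW AND LOW = LOW
g9 = g8 NAND g1 = LOW NAND HIGH = HIGH
g10 = g2 XOR g9 = HIGH XOR HIGH = LOW
g11 = r XOR g10 = LOW XOR LOW = LOW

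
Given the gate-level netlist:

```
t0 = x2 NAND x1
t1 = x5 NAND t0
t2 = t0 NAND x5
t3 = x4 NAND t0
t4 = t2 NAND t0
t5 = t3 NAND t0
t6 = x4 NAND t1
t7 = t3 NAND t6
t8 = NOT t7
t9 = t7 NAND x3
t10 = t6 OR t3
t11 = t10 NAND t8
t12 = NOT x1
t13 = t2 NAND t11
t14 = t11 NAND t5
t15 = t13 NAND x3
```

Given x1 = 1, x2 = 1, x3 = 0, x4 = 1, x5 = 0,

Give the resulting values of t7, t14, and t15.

t7 = 1, t14 = 0, t15 = 1

t0 = x2 NAND x1 = 1 NAND 1 = 0
t1 = x5 NAND t0 = 0 NAND 0 = 1
t2 = t0 NAND x5 = 0 NAND 0 = 1
t3 = x4 NAND t0 = 1 NAND 0 = 1
t5 = t3 NAND t0 = 1 NAND 0 = 1
t6 = x4 NAND t1 = 1 NAND 1 = 0
t7 = t3 NAND t6 = 1 NAND 0 = 1
t8 = NOT t7 = NOT 1 = 0
t10 = t6 OR t3 = 0 OR 1 = 1
t11 = t10 NAND t8 = 1 NAND 0 = 1
t13 = t2 NAND t11 = 1 NAND 1 = 0
t14 = t11 NAND t5 = 1 NAND 1 = 0
t15 = t13 NAND x3 = 0 NAND 0 = 1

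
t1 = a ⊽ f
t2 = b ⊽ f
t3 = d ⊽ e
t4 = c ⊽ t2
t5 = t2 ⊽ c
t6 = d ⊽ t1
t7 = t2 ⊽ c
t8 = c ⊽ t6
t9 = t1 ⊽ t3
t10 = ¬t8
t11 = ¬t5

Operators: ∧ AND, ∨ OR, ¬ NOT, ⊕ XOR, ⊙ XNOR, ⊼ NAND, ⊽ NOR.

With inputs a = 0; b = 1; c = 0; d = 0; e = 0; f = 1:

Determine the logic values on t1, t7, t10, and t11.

t1 = 0; t7 = 1; t10 = 1; t11 = 0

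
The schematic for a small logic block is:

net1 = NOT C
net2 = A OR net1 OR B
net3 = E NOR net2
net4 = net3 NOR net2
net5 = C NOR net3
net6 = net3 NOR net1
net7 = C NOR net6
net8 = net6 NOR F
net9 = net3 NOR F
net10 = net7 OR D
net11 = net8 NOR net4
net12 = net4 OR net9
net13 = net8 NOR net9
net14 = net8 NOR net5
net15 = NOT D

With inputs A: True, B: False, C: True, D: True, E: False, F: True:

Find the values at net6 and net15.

net1 = NOT C = NOT True = False
net2 = A OR net1 OR B = True OR False OR False = True
net3 = E NOR net2 = False NOR True = False
net6 = net3 NOR net1 = False NOR False = True
net15 = NOT D = NOT True = False

net6 = True, net15 = False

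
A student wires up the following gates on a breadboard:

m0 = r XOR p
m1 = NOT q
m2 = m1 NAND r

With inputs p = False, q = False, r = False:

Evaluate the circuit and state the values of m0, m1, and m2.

m0 = False; m1 = True; m2 = True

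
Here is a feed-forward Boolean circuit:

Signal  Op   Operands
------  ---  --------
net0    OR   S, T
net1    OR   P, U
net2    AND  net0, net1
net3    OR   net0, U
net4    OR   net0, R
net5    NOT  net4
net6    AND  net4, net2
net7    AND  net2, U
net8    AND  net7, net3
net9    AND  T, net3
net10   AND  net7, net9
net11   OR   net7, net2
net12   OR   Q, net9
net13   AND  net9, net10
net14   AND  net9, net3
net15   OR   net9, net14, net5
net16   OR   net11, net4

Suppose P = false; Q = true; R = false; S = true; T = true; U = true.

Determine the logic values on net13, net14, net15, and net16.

net13 = true; net14 = true; net15 = true; net16 = true

net0 = S OR T = true OR true = true
net1 = P OR U = false OR true = true
net2 = net0 AND net1 = true AND true = true
net3 = net0 OR U = true OR true = true
net4 = net0 OR R = true OR false = true
net5 = NOT net4 = NOT true = false
net7 = net2 AND U = true AND true = true
net9 = T AND net3 = true AND true = true
net10 = net7 AND net9 = true AND true = true
net11 = net7 OR net2 = true OR true = true
net13 = net9 AND net10 = true AND true = true
net14 = net9 AND net3 = true AND true = true
net15 = net9 OR net14 OR net5 = true OR true OR false = true
net16 = net11 OR net4 = true OR true = true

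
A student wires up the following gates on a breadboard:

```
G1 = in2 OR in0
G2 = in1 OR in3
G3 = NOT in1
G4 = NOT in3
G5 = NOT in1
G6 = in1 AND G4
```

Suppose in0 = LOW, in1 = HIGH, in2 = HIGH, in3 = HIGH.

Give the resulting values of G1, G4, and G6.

G1 = in2 OR in0 = HIGH OR LOW = HIGH
G4 = NOT in3 = NOT HIGH = LOW
G6 = in1 AND G4 = HIGH AND LOW = LOW

G1 = HIGH  G4 = LOW  G6 = LOW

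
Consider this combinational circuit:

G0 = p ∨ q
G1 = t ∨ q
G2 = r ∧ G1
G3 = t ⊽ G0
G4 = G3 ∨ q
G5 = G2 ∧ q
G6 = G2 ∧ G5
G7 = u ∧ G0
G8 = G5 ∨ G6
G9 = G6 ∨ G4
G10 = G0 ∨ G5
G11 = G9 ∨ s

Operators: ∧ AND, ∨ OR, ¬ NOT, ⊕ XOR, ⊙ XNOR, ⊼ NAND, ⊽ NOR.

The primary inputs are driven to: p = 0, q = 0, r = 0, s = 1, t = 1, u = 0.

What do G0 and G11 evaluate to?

G0 = 0; G11 = 1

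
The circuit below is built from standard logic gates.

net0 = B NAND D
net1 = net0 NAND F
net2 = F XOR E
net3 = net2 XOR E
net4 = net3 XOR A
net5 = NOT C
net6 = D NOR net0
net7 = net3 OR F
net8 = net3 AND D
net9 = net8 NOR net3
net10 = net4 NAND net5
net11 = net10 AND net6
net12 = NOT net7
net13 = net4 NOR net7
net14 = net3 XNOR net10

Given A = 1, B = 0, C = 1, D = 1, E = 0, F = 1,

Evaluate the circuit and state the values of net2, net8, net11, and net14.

net0 = B NAND D = 0 NAND 1 = 1
net2 = F XOR E = 1 XOR 0 = 1
net3 = net2 XOR E = 1 XOR 0 = 1
net4 = net3 XOR A = 1 XOR 1 = 0
net5 = NOT C = NOT 1 = 0
net6 = D NOR net0 = 1 NOR 1 = 0
net8 = net3 AND D = 1 AND 1 = 1
net10 = net4 NAND net5 = 0 NAND 0 = 1
net11 = net10 AND net6 = 1 AND 0 = 0
net14 = net3 XNOR net10 = 1 XNOR 1 = 1

net2 = 1  net8 = 1  net11 = 0  net14 = 1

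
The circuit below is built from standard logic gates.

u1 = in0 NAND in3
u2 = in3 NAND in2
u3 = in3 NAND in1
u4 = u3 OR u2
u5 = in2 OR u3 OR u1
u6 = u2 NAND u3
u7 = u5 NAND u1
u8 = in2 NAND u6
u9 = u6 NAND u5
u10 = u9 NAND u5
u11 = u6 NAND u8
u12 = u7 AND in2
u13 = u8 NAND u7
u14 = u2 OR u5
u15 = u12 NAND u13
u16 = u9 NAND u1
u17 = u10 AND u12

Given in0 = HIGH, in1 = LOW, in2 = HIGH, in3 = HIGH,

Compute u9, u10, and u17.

u1 = in0 NAND in3 = HIGH NAND HIGH = LOW
u2 = in3 NAND in2 = HIGH NAND HIGH = LOW
u3 = in3 NAND in1 = HIGH NAND LOW = HIGH
u5 = in2 OR u3 OR u1 = HIGH OR HIGH OR LOW = HIGH
u6 = u2 NAND u3 = LOW NAND HIGH = HIGH
u7 = u5 NAND u1 = HIGH NAND LOW = HIGH
u9 = u6 NAND u5 = HIGH NAND HIGH = LOW
u10 = u9 NAND u5 = LOW NAND HIGH = HIGH
u12 = u7 AND in2 = HIGH AND HIGH = HIGH
u17 = u10 AND u12 = HIGH AND HIGH = HIGH

u9 = LOW; u10 = HIGH; u17 = HIGH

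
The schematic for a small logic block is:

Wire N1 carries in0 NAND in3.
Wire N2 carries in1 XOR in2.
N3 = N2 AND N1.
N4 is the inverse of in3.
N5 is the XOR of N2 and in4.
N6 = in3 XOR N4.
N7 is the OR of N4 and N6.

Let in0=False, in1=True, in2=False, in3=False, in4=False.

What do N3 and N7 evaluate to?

N3 = True, N7 = True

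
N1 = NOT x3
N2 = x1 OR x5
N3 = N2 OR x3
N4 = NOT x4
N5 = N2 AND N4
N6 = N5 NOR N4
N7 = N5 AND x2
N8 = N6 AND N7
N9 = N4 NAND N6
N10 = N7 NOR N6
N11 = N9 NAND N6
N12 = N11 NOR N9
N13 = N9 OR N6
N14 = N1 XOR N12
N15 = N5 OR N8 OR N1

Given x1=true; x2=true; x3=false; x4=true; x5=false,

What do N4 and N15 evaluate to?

N4 = false, N15 = true

N1 = NOT x3 = NOT false = true
N2 = x1 OR x5 = true OR false = true
N4 = NOT x4 = NOT true = false
N5 = N2 AND N4 = true AND false = false
N6 = N5 NOR N4 = false NOR false = true
N7 = N5 AND x2 = false AND true = false
N8 = N6 AND N7 = true AND false = false
N15 = N5 OR N8 OR N1 = false OR false OR true = true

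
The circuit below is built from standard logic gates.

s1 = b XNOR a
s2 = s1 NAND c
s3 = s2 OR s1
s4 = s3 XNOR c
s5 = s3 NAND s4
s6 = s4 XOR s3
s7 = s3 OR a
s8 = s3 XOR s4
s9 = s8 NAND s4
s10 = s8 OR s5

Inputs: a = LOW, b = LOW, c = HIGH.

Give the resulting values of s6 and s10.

s6 = LOW; s10 = LOW

s1 = b XNOR a = LOW XNOR LOW = HIGH
s2 = s1 NAND c = HIGH NAND HIGH = LOW
s3 = s2 OR s1 = LOW OR HIGH = HIGH
s4 = s3 XNOR c = HIGH XNOR HIGH = HIGH
s5 = s3 NAND s4 = HIGH NAND HIGH = LOW
s6 = s4 XOR s3 = HIGH XOR HIGH = LOW
s8 = s3 XOR s4 = HIGH XOR HIGH = LOW
s10 = s8 OR s5 = LOW OR LOW = LOW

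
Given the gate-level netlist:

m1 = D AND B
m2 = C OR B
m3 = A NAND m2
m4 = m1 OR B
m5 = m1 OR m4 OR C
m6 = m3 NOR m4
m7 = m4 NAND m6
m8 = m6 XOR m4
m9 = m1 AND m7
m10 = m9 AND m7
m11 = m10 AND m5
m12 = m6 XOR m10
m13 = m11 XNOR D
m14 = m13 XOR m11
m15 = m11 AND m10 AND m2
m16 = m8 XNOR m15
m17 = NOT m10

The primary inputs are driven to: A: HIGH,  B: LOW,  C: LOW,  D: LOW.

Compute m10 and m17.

m1 = D AND B = LOW AND LOW = LOW
m2 = C OR B = LOW OR LOW = LOW
m3 = A NAND m2 = HIGH NAND LOW = HIGH
m4 = m1 OR B = LOW OR LOW = LOW
m6 = m3 NOR m4 = HIGH NOR LOW = LOW
m7 = m4 NAND m6 = LOW NAND LOW = HIGH
m9 = m1 AND m7 = LOW AND HIGH = LOW
m10 = m9 AND m7 = LOW AND HIGH = LOW
m17 = NOT m10 = NOT LOW = HIGH

m10 = LOW; m17 = HIGH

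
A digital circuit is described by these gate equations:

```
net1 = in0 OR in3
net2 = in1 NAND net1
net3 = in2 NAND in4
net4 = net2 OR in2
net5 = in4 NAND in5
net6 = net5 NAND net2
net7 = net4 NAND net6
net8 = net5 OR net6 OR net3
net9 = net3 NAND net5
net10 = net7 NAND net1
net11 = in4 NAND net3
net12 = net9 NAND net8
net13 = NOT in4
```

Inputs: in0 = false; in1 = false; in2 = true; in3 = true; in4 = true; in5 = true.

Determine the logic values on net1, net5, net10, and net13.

net1 = in0 OR in3 = false OR true = true
net2 = in1 NAND net1 = false NAND true = true
net4 = net2 OR in2 = true OR true = true
net5 = in4 NAND in5 = true NAND true = false
net6 = net5 NAND net2 = false NAND true = true
net7 = net4 NAND net6 = true NAND true = false
net10 = net7 NAND net1 = false NAND true = true
net13 = NOT in4 = NOT true = false

net1 = true, net5 = false, net10 = true, net13 = false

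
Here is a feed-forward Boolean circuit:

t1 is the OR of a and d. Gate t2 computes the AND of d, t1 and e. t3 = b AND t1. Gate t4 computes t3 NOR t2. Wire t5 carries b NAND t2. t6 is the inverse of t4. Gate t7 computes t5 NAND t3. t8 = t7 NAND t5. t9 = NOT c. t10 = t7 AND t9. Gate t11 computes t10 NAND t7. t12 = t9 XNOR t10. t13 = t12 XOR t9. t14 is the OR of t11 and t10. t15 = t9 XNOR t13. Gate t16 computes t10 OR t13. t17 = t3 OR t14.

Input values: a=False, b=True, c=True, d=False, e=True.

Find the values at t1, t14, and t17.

t1 = a OR d = False OR False = False
t2 = d AND t1 AND e = False AND False AND True = False
t3 = b AND t1 = True AND False = False
t5 = b NAND t2 = True NAND False = True
t7 = t5 NAND t3 = True NAND False = True
t9 = NOT c = NOT True = False
t10 = t7 AND t9 = True AND False = False
t11 = t10 NAND t7 = False NAND True = True
t14 = t11 OR t10 = True OR False = True
t17 = t3 OR t14 = False OR True = True

t1 = False; t14 = True; t17 = True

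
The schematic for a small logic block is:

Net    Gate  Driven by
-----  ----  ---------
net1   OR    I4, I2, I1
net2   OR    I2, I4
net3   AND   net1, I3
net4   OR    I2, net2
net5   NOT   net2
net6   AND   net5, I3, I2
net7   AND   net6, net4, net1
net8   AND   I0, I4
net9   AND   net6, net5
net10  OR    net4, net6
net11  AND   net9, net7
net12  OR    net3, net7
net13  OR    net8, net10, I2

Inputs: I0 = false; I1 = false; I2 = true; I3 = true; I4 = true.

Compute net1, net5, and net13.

net1 = true, net5 = false, net13 = true

net1 = I4 OR I2 OR I1 = true OR true OR false = true
net2 = I2 OR I4 = true OR true = true
net4 = I2 OR net2 = true OR true = true
net5 = NOT net2 = NOT true = false
net6 = net5 AND I3 AND I2 = false AND true AND true = false
net8 = I0 AND I4 = false AND true = false
net10 = net4 OR net6 = true OR false = true
net13 = net8 OR net10 OR I2 = false OR true OR true = true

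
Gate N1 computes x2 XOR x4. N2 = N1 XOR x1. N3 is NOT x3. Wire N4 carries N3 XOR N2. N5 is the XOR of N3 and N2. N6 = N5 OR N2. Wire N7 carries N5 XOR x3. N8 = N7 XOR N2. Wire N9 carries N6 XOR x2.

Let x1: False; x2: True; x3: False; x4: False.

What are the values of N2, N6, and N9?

N2 = True; N6 = True; N9 = False

N1 = x2 XOR x4 = True XOR False = True
N2 = N1 XOR x1 = True XOR False = True
N3 = NOT x3 = NOT False = True
N5 = N3 XOR N2 = True XOR True = False
N6 = N5 OR N2 = False OR True = True
N9 = N6 XOR x2 = True XOR True = False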